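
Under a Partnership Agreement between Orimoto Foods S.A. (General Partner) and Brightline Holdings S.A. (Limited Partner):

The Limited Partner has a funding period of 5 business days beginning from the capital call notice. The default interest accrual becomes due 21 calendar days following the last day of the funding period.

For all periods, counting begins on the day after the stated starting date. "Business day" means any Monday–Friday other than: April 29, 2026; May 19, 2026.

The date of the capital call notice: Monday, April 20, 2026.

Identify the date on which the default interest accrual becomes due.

May 18, 2026

From Monday, April 20, 2026, 5 business days (Apr 21, Apr 22, Apr 23, Apr 24, Apr 27, skipping weekends) brings us to Monday, April 27, 2026, which is the last day of the funding period.
The date on which the default interest accrual becomes due: 21 calendar days after April 27, 2026 is May 18, 2026.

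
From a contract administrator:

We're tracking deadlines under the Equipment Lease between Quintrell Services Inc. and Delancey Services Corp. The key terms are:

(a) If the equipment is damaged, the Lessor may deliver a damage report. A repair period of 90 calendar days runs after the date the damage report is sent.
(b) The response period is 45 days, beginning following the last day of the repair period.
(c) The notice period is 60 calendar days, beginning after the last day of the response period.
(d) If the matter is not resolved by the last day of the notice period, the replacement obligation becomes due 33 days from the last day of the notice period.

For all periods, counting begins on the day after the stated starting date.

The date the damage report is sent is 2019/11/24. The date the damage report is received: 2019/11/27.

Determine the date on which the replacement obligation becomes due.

Adding 90 calendar days to 2019/11/24 gives 2020/02/22, which is the last day of the repair period.
The last day of the response period: 2020/02/22 + 45 days = 2020/04/07.
The last day of the notice period: 60 calendar days after 2020/04/07 is 2020/06/06.
The date on which the replacement obligation becomes due: 2020/06/06 + 33 days = 2020/07/09.

2020/07/09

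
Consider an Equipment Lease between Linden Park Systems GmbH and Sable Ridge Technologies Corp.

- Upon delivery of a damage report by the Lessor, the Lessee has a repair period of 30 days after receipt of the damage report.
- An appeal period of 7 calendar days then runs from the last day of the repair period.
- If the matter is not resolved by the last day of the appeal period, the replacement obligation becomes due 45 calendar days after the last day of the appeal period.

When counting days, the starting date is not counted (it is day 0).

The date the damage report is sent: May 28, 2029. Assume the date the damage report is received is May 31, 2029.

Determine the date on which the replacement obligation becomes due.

Aug 21, 2029

Adding 30 calendar days to May 31, 2029 gives Jun 30, 2029, which is the last day of the repair period.
Adding 7 calendar days to Jun 30, 2029 gives Jul 7, 2029, which is the last day of the appeal period.
Adding 45 calendar days to Jul 7, 2029 gives Aug 21, 2029, which is the date on which the replacement obligation becomes due.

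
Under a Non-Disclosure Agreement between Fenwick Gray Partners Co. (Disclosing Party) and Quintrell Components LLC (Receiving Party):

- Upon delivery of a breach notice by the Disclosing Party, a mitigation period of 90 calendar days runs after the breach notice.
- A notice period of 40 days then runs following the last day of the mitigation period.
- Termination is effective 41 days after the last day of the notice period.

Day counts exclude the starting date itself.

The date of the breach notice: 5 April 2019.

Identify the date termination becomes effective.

The last day of the mitigation period: 5 April 2019 + 90 days = 4 July 2019.
The last day of the notice period: 4 July 2019 + 40 days = 13 August 2019.
The date termination becomes effective: 13 August 2019 + 41 days = 23 September 2019.

23 September 2019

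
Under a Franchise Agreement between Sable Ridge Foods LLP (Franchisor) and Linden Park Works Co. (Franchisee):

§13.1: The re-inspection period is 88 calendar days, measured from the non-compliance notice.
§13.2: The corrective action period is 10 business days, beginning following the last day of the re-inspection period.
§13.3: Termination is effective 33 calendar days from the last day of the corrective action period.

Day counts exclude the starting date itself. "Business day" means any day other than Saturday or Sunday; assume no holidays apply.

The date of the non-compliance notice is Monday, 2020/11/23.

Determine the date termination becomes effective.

2021/04/07

The last day of the re-inspection period: 2020/11/23 + 88 days = 2021/02/19.
From Friday, 2021/02/19, 10 business days (Feb 22, Feb 23, Feb 24, Feb 25, Feb 26, Mar 1, Mar 2, Mar 3, Mar 4, Mar 5, skipping weekends) brings us to Friday, 2021/03/05, which is the last day of the corrective action period.
The date termination becomes effective: 33 calendar days after 2021/03/05 is 2021/04/07.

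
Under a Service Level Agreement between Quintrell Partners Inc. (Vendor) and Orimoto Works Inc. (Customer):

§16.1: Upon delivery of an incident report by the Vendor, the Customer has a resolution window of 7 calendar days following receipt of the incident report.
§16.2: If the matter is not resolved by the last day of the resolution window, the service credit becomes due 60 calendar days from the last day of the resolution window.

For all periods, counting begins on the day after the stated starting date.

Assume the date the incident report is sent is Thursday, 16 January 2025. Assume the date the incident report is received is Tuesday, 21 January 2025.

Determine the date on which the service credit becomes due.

The last day of the resolution window: 21 January 2025 + 7 days = 28 January 2025.
Adding 60 calendar days to 28 January 2025 gives 29 March 2025, which is the date on which the service credit becomes due.

29 March 2025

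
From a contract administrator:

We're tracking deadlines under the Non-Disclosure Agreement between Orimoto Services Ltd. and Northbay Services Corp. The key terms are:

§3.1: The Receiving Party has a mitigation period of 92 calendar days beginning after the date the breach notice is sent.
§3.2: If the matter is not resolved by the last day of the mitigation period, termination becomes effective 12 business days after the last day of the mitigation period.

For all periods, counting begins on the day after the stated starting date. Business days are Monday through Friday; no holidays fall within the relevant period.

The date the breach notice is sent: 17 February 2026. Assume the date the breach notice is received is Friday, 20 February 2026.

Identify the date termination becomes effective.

The last day of the mitigation period: 17 February 2026 + 92 days = 20 May 2026.
From Wednesday, 20 May 2026, 12 business days (May 21, May 22, May 25, May 26, …, Jun 3, Jun 4, Jun 5, skipping weekends) brings us to Friday, 5 June 2026, which is the date termination becomes effective.

5 June 2026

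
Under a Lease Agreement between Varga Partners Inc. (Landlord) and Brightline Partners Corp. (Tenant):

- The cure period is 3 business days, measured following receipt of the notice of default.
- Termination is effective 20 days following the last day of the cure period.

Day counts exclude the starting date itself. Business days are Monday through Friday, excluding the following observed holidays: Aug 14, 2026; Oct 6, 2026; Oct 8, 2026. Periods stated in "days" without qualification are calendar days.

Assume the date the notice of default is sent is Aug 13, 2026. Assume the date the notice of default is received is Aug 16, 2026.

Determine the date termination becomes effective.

From Sunday, Aug 16, 2026, 3 business days (Aug 17, Aug 18, Aug 19, skipping weekends) brings us to Wednesday, Aug 19, 2026, which is the last day of the cure period.
Adding 20 calendar days to Aug 19, 2026 gives Sep 8, 2026, which is the date termination becomes effective.

Sep 8, 2026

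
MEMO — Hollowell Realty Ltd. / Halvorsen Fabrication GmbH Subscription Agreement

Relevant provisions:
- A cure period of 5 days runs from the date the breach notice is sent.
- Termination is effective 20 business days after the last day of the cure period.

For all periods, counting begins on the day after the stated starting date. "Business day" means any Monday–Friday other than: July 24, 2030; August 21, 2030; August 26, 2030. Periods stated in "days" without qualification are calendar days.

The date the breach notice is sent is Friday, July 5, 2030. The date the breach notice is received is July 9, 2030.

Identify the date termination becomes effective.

August 8, 2030

The last day of the cure period: July 5, 2030 + 5 days = July 10, 2030.
The date termination becomes effective: counting 20 business days from Wednesday, July 10, 2030 (Jul 11, Jul 12, Jul 15, Jul 16, …, Aug 6, Aug 7, Aug 8, skipping weekends and the listed holiday on Jul 24) reaches Thursday, August 8, 2030.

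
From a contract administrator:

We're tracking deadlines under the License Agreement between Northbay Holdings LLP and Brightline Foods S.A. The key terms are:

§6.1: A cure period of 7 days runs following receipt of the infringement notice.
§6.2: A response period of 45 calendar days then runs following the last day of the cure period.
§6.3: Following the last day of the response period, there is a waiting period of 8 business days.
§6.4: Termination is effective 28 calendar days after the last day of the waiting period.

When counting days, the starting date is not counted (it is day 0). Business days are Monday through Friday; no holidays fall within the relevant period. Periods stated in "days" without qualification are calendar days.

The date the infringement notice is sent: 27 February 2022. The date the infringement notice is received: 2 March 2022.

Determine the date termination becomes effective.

1 June 2022

The last day of the cure period: 2 March 2022 + 7 days = 9 March 2022.
Adding 45 calendar days to 9 March 2022 gives 23 April 2022, which is the last day of the response period.
The last day of the waiting period: 8 business days after Saturday, 23 April 2022, skipping weekends — Apr 25, Apr 26, Apr 27, Apr 28, Apr 29, May 2, May 3, May 4 — lands on Wednesday, 4 May 2022.
The date termination becomes effective: 28 calendar days after 4 May 2022 is 1 June 2022.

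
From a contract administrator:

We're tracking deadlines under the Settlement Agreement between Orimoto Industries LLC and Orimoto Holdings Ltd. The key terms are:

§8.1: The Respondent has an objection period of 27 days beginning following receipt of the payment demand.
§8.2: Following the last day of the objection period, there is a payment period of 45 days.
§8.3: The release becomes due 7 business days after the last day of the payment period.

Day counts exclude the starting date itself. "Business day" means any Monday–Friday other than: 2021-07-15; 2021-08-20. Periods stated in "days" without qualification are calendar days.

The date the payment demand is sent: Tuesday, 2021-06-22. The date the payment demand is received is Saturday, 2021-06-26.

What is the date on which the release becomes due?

2021-09-15

Adding 27 calendar days to 2021-06-26 gives 2021-07-23, which is the last day of the objection period.
Adding 45 calendar days to 2021-07-23 gives 2021-09-06, which is the last day of the payment period.
The date on which the release becomes due: counting 7 business days from Monday, 2021-09-06 (Sep 7, Sep 8, Sep 9, Sep 10, Sep 13, Sep 14, Sep 15, skipping weekends) reaches Wednesday, 2021-09-15.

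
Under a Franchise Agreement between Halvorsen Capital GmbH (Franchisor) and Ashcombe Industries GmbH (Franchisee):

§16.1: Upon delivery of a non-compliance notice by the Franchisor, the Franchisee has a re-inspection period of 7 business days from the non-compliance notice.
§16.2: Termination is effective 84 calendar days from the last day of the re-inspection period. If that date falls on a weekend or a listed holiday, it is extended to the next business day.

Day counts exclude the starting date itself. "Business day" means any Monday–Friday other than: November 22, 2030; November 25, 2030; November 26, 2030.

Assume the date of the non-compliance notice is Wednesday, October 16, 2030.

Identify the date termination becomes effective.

January 17, 2031

The last day of the re-inspection period: counting 7 business days from Wednesday, October 16, 2030 (Oct 17, Oct 18, Oct 21, Oct 22, Oct 23, Oct 24, Oct 25, skipping weekends) reaches Friday, October 25, 2030.
The date termination becomes effective: 84 calendar days after October 25, 2030 is January 17, 2031. January 17, 2031 is a Friday and is not a listed holiday, so no roll-forward applies.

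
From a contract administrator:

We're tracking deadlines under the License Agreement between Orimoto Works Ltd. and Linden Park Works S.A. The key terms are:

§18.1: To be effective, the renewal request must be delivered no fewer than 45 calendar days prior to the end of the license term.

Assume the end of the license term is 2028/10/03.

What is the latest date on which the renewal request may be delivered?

2028/10/03 minus 45 days is 2028/08/19.

2028/08/19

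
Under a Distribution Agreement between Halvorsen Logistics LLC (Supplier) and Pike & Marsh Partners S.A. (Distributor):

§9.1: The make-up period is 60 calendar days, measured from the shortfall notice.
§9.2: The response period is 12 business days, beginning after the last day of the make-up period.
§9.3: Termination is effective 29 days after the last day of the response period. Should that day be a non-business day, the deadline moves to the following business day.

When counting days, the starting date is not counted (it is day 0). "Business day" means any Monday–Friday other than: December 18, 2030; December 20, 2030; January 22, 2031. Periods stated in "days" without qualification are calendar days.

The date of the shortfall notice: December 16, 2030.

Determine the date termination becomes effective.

The last day of the make-up period: December 16, 2030 + 60 days = February 14, 2031.
From Friday, February 14, 2031, 12 business days (Feb 17, Feb 18, Feb 19, Feb 20, …, Feb 28, Mar 3, Mar 4, skipping weekends) brings us to Tuesday, March 4, 2031, which is the last day of the response period.
The date termination becomes effective: 29 calendar days after March 4, 2031 is April 2, 2031. April 2, 2031 is a Wednesday and is not a listed holiday, so no roll-forward applies.

April 2, 2031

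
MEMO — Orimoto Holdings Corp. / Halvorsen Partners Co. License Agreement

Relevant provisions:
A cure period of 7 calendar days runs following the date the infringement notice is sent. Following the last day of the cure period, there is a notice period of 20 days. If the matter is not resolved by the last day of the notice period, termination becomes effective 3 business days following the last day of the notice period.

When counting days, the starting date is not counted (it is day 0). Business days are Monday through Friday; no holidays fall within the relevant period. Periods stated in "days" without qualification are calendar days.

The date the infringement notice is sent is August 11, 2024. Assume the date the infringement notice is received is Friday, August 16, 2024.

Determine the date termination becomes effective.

September 11, 2024

Adding 7 calendar days to August 11, 2024 gives August 18, 2024, which is the last day of the cure period.
The last day of the notice period: 20 calendar days after August 18, 2024 is September 7, 2024.
The date termination becomes effective: counting 3 business days from Saturday, September 7, 2024 (Sep 9, Sep 10, Sep 11, skipping weekends) reaches Wednesday, September 11, 2024.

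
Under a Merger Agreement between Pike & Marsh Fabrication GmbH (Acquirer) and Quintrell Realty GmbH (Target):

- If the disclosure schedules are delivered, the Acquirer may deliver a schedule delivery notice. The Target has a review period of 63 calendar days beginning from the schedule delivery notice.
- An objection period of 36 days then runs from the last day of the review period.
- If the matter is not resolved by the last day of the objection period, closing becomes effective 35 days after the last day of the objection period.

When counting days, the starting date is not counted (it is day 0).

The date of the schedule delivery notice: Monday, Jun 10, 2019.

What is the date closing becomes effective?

Oct 22, 2019

The last day of the review period: 63 calendar days after Jun 10, 2019 is Aug 12, 2019.
Adding 36 calendar days to Aug 12, 2019 gives Sep 17, 2019, which is the last day of the objection period.
The date closing becomes effective: Sep 17, 2019 + 35 days = Oct 22, 2019.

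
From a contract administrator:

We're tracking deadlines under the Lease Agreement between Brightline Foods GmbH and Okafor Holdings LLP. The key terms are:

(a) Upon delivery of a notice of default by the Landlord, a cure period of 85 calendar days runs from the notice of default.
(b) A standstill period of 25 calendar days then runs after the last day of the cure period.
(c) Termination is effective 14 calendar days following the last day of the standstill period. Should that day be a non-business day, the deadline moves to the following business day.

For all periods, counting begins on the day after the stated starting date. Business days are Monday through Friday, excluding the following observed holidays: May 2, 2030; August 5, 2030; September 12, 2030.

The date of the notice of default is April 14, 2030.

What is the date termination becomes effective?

August 16, 2030

The last day of the cure period: April 14, 2030 + 85 days = July 8, 2030.
The last day of the standstill period: July 8, 2030 + 25 days = August 2, 2030.
The date termination becomes effective: August 2, 2030 + 14 days = August 16, 2030. August 16, 2030 is a Friday and is not a listed holiday, so no roll-forward applies.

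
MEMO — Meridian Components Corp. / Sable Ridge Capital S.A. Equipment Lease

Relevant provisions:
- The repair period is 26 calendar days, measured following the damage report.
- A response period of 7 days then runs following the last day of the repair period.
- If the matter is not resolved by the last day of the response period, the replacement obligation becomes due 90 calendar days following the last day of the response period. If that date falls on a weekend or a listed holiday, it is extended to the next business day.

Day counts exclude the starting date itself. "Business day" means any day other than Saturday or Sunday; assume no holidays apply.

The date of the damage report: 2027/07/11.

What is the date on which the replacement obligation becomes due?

The last day of the repair period: 2027/07/11 + 26 days = 2027/08/06.
Adding 7 calendar days to 2027/08/06 gives 2027/08/13, which is the last day of the response period.
The date on which the replacement obligation becomes due: 2027/08/13 + 90 days = 2027/11/11. 2027/11/11 is a Thursday, so no roll-forward applies.

2027/11/11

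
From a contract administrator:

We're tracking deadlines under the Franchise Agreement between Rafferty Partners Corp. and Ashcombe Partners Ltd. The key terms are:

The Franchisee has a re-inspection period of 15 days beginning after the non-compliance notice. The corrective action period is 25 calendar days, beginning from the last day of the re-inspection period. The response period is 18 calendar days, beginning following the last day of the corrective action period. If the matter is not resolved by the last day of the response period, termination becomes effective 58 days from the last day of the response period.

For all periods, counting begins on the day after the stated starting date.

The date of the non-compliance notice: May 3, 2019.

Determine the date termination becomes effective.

The last day of the re-inspection period: May 3, 2019 + 15 days = May 18, 2019.
Adding 25 calendar days to May 18, 2019 gives June 12, 2019, which is the last day of the corrective action period.
Adding 18 calendar days to June 12, 2019 gives June 30, 2019, which is the last day of the response period.
The date termination becomes effective: June 30, 2019 + 58 days = August 27, 2019.

August 27, 2019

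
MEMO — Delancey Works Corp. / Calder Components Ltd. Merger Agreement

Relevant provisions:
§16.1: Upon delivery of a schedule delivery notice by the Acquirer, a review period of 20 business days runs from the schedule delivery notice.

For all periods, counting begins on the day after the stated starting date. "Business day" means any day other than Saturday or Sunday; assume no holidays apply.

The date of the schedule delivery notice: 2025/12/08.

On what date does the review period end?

2026/01/05

The last day of the review period: counting 20 business days from Monday, 2025/12/08 (Dec 9, Dec 10, Dec 11, Dec 12, …, Jan 1, Jan 2, Jan 5, skipping weekends) reaches Monday, 2026/01/05.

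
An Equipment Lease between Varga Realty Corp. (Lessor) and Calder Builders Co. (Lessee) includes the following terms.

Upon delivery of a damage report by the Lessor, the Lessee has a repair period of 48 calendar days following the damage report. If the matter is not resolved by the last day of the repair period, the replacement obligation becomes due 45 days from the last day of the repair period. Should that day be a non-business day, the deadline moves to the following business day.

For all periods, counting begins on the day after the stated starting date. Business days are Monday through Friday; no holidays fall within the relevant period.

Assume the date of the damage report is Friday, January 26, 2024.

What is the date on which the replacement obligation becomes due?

The last day of the repair period: January 26, 2024 + 48 days = March 14, 2024.
The date on which the replacement obligation becomes due: March 14, 2024 + 45 days = April 28, 2024. That falls on a Sunday, so it rolls to the next business day, Monday, April 29, 2024.

April 29, 2024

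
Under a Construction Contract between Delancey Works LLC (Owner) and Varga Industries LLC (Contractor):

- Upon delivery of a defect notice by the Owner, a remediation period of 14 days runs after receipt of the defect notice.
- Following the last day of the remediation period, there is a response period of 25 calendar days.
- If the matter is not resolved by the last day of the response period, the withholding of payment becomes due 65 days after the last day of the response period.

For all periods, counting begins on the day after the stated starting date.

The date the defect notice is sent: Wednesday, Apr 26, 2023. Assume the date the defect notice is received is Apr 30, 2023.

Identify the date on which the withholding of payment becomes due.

Aug 12, 2023

The last day of the remediation period: 14 calendar days after Apr 30, 2023 is May 14, 2023.
The last day of the response period: 25 calendar days after May 14, 2023 is Jun 8, 2023.
Adding 65 calendar days to Jun 8, 2023 gives Aug 12, 2023, which is the date on which the withholding of payment becomes due.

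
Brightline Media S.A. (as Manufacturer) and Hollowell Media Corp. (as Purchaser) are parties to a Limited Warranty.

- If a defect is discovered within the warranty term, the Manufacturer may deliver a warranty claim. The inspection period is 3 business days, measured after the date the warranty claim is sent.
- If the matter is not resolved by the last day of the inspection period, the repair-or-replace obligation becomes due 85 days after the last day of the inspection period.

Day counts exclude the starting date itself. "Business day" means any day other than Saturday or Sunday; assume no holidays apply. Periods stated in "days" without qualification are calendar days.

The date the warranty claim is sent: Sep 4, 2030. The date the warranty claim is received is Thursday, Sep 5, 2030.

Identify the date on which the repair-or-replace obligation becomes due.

Dec 3, 2030

The last day of the inspection period: 3 business days after Wednesday, Sep 4, 2030, skipping weekends — Sep 5, Sep 6, Sep 9 — lands on Monday, Sep 9, 2030.
The date on which the repair-or-replace obligation becomes due: 85 calendar days after Sep 9, 2030 is Dec 3, 2030.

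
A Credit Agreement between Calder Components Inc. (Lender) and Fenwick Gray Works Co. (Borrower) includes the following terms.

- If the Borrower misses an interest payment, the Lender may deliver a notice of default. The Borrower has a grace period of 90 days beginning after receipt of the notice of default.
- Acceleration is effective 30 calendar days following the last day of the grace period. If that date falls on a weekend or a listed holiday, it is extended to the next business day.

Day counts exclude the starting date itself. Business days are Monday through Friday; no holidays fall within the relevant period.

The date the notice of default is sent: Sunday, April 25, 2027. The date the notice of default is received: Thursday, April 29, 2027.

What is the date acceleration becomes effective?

August 27, 2027

The last day of the grace period: 90 calendar days after April 29, 2027 is July 28, 2027.
The date acceleration becomes effective: July 28, 2027 + 30 days = August 27, 2027. August 27, 2027 is a Friday, so no roll-forward applies.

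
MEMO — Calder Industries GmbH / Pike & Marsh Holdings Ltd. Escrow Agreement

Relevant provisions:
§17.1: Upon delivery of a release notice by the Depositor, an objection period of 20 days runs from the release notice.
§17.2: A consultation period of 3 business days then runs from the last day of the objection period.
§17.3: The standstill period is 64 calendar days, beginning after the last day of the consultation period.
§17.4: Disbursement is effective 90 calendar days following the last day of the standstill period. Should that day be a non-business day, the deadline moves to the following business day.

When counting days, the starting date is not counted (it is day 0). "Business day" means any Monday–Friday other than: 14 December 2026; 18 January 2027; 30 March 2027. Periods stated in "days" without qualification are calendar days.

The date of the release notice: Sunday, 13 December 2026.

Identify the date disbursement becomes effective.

The last day of the objection period: 20 calendar days after 13 December 2026 is 2 January 2027.
From Saturday, 2 January 2027, 3 business days (Jan 4, Jan 5, Jan 6, skipping weekends) brings us to Wednesday, 6 January 2027, which is the last day of the consultation period.
Adding 64 calendar days to 6 January 2027 gives 11 March 2027, which is the last day of the standstill period.
The date disbursement becomes effective: 90 calendar days after 11 March 2027 is 9 June 2027. 9 June 2027 is a Wednesday and is not a listed holiday, so no roll-forward applies.

9 June 2027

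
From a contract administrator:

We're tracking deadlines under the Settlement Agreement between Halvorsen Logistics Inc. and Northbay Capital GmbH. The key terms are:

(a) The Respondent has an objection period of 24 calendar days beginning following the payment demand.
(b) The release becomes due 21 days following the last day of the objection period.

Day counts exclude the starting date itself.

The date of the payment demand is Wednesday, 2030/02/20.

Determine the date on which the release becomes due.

The last day of the objection period: 2030/02/20 + 24 days = 2030/03/16.
Adding 21 calendar days to 2030/03/16 gives 2030/04/06, which is the date on which the release becomes due.

2030/04/06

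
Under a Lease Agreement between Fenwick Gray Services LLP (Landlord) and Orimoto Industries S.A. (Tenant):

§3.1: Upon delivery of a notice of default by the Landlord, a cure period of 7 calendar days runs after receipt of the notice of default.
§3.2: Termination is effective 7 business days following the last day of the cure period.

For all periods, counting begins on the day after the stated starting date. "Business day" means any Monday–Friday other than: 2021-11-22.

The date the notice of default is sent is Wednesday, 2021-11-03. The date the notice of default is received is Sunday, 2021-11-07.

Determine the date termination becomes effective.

Adding 7 calendar days to 2021-11-07 gives 2021-11-14, which is the last day of the cure period.
From Sunday, 2021-11-14, 7 business days (Nov 15, Nov 16, Nov 17, Nov 18, Nov 19, Nov 23, Nov 24, skipping weekends and the listed holiday on Nov 22) brings us to Wednesday, 2021-11-24, which is the date termination becomes effective.

2021-11-24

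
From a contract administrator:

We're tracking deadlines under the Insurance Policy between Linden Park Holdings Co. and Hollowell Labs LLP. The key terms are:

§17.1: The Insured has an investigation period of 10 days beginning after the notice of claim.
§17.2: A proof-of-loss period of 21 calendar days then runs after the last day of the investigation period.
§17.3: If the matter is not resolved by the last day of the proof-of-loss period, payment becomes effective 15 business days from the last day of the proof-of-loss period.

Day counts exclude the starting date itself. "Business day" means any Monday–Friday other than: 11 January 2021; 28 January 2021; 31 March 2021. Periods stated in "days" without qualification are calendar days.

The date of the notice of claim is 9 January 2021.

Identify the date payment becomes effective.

Adding 10 calendar days to 9 January 2021 gives 19 January 2021, which is the last day of the investigation period.
The last day of the proof-of-loss period: 19 January 2021 + 21 days = 9 February 2021.
The date payment becomes effective: 15 business days after Tuesday, 9 February 2021, skipping weekends — Feb 10, Feb 11, Feb 12, Feb 15, …, Feb 26, Mar 1, Mar 2 — lands on Tuesday, 2 March 2021.

2 March 2021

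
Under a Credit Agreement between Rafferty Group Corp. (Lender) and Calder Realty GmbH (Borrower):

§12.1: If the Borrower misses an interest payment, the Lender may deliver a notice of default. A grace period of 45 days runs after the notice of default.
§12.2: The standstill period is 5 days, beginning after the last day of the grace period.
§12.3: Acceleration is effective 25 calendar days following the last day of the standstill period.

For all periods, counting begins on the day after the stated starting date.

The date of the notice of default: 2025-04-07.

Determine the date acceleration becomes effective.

Adding 45 calendar days to 2025-04-07 gives 2025-05-22, which is the last day of the grace period.
Adding 5 calendar days to 2025-05-22 gives 2025-05-27, which is the last day of the standstill period.
Adding 25 calendar days to 2025-05-27 gives 2025-06-21, which is the date acceleration becomes effective.

2025-06-21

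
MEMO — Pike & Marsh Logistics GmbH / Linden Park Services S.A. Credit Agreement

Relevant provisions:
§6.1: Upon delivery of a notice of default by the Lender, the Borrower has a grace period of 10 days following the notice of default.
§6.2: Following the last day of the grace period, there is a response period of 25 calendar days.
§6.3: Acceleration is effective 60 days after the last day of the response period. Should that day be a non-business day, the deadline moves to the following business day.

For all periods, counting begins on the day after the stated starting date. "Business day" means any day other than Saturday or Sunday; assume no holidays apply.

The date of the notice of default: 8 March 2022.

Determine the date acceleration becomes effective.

13 June 2022

The last day of the grace period: 10 calendar days after 8 March 2022 is 18 March 2022.
Adding 25 calendar days to 18 March 2022 gives 12 April 2022, which is the last day of the response period.
The date acceleration becomes effective: 12 April 2022 + 60 days = 11 June 2022. That falls on a Saturday, so it rolls to the next business day, Monday, 13 June 2022.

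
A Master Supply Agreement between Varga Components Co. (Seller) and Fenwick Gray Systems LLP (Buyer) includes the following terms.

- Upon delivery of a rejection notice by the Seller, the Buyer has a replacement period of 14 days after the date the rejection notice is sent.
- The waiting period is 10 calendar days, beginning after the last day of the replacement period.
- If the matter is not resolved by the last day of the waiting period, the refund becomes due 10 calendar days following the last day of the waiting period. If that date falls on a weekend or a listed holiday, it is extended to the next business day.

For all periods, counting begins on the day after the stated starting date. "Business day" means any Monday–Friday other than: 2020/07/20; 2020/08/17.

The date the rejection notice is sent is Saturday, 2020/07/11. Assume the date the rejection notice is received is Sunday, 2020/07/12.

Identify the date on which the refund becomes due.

2020/08/14

The last day of the replacement period: 14 calendar days after 2020/07/11 is 2020/07/25.
The last day of the waiting period: 2020/07/25 + 10 days = 2020/08/04.
The date on which the refund becomes due: 2020/08/04 + 10 days = 2020/08/14. 2020/08/14 is a Friday and is not a listed holiday, so no roll-forward applies.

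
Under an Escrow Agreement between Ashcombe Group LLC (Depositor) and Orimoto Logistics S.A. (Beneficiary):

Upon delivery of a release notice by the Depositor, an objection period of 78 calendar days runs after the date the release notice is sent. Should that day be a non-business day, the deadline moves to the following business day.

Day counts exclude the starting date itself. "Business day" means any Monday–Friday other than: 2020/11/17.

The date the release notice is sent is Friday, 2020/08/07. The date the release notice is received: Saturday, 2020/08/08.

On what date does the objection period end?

The last day of the objection period: 78 calendar days after 2020/08/07 is 2020/10/24. That falls on a Saturday, so it rolls to the next business day, Monday, 2020/10/26.

2020/10/26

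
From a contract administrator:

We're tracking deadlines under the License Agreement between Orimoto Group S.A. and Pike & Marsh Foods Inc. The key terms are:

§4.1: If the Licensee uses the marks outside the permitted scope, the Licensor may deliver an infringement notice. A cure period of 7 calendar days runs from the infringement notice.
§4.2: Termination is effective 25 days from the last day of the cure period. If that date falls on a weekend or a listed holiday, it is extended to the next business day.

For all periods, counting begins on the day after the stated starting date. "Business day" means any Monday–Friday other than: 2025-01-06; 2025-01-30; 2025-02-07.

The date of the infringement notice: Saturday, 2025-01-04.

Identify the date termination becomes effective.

2025-02-05

Adding 7 calendar days to 2025-01-04 gives 2025-01-11, which is the last day of the cure period.
The date termination becomes effective: 2025-01-11 + 25 days = 2025-02-05. 2025-02-05 is a Wednesday and is not a listed holiday, so no roll-forward applies.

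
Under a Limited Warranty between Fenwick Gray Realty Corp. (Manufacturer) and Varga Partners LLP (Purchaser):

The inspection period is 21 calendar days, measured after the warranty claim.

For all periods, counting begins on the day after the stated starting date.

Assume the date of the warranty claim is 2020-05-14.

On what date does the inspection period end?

Adding 21 calendar days to 2020-05-14 gives 2020-06-04, which is the last day of the inspection period.

2020-06-04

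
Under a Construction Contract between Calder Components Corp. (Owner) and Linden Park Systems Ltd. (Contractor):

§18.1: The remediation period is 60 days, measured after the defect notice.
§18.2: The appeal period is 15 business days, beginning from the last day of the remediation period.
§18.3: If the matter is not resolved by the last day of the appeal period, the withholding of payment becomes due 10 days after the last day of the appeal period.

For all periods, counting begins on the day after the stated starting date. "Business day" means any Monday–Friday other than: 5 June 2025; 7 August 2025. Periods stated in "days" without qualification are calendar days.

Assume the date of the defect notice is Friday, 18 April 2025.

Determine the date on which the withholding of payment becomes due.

18 July 2025

The last day of the remediation period: 60 calendar days after 18 April 2025 is 17 June 2025.
The last day of the appeal period: counting 15 business days from Tuesday, 17 June 2025 (Jun 18, Jun 19, Jun 20, Jun 23, …, Jul 4, Jul 7, Jul 8, skipping weekends) reaches Tuesday, 8 July 2025.
The date on which the withholding of payment becomes due: 10 calendar days after 8 July 2025 is 18 July 2025.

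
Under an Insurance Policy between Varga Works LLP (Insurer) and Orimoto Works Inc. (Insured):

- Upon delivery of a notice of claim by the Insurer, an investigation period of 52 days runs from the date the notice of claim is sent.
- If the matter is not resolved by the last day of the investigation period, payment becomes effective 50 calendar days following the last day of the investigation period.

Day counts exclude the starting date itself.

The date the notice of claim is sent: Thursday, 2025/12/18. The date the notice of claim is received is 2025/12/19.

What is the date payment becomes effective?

2026/03/30

The last day of the investigation period: 52 calendar days after 2025/12/18 is 2026/02/08.
The date payment becomes effective: 2026/02/08 + 50 days = 2026/03/30.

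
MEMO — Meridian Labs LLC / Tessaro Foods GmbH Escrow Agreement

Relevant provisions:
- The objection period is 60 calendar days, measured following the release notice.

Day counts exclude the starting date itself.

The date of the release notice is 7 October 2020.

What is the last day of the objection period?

The last day of the objection period: 60 calendar days after 7 October 2020 is 6 December 2020.

6 December 2020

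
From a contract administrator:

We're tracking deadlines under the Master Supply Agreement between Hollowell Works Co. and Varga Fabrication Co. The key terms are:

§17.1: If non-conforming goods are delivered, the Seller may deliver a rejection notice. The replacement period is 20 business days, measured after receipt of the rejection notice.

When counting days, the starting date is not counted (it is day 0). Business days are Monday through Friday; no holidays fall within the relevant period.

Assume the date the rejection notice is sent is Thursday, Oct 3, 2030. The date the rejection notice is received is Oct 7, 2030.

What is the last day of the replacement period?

The last day of the replacement period: counting 20 business days from Monday, Oct 7, 2030 (Oct 8, Oct 9, Oct 10, Oct 11, …, Oct 31, Nov 1, Nov 4, skipping weekends) reaches Monday, Nov 4, 2030.

Nov 4, 2030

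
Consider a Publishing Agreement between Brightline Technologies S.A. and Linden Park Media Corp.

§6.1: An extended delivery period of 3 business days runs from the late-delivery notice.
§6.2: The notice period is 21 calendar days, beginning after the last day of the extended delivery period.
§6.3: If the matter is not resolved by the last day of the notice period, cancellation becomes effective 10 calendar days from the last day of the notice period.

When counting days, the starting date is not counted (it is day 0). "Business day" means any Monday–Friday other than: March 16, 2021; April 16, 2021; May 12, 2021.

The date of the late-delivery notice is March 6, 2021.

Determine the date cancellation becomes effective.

From Saturday, March 6, 2021, 3 business days (Mar 8, Mar 9, Mar 10, skipping weekends) brings us to Wednesday, March 10, 2021, which is the last day of the extended delivery period.
The last day of the notice period: March 10, 2021 + 21 days = March 31, 2021.
Adding 10 calendar days to March 31, 2021 gives April 10, 2021, which is the date cancellation becomes effective.

April 10, 2021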